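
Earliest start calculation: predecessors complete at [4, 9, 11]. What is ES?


ES = max of all predecessor completion times
Predecessors: [4, 9, 11]
ES = max(4, 9, 11)
= 11


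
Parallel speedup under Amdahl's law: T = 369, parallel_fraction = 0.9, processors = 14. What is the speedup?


Amdahl's law: T_p = T × ((1-p) + p/N)
= 369 × ((1-0.9) + 0.9/14)
= 369 × (0.10 + 0.0643)
= 369 × 0.1643
= 60.62
Speedup = 369/60.62
= 6.09×


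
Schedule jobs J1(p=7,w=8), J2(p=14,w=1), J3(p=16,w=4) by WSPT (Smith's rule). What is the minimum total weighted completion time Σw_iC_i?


WSPT order (by p/w): J1 → J3 → J2
  J1: C=7, w·C=8×7=56
  J3: C=23, w·C=4×23=92
  J2: C=37, w·C=1×37=37
Σ w·C = 185
= 185


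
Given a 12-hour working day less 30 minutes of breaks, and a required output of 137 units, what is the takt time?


Available = 12×60 - 30 = 690 min
Takt time = 690 / 137
= 5.04 min/unit


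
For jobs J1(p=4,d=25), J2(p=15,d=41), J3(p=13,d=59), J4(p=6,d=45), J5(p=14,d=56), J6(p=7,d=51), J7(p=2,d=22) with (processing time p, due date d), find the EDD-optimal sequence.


EDD: sort by earliest due date
  J7: d=22, p=2
  J1: d=25, p=4
  J2: d=41, p=15
  J4: d=45, p=6
  J6: d=51, p=7
  J5: d=56, p=14
  J3: d=59, p=13
Order: J7 → J1 → J2 → J4 → J6 → J5 → J3


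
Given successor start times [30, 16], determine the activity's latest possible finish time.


LF = min of all successor start times
Successors start at: [30, 16]
LF = min(30, 16)
= 16


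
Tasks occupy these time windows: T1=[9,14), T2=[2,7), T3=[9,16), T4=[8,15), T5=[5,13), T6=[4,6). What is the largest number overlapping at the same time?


Check each time point for overlaps:
  t=9: 4 tasks active (T1, T3, T4, T5)
Max concurrent = 4


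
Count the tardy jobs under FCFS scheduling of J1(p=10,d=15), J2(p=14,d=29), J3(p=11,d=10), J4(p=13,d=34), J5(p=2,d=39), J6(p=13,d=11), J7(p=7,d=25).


Completion vs due date:
  J1: C=10, d=15 → on time
  J2: C=24, d=29 → on time
  J3: C=35, d=10 → TARDY
  J4: C=48, d=34 → TARDY
  J5: C=50, d=39 → TARDY
  J6: C=63, d=11 → TARDY
  J7: C=70, d=25 → TARDY
Tardy jobs: J3, J4, J5, J6, J7
Count = 5


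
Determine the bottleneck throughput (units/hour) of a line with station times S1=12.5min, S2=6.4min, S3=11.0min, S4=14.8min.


Bottleneck = longest station time
Station times: [12.5, 6.4, 11.0, 14.8]
Max = 14.8 min
Rate = 60 / 14.8
= 4.05 units/hour (bottleneck: 14.8min)


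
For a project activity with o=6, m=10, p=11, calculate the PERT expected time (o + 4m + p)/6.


te = (o + 4m + p) / 6
= (6 + 4×10 + 11) / 6
= (6 + 40 + 11) / 6
= 57 / 6
= 9.50


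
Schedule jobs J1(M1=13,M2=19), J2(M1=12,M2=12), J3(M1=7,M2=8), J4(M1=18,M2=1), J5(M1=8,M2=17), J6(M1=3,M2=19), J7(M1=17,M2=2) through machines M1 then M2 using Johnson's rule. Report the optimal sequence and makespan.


Johnson's rule:
Group 1 (M1≤M2, sort by M1): ['J6', 'J3', 'J5', 'J2', 'J1']
Group 2 (M1>M2, sort desc M2): ['J7', 'J4']
Sequence: J6 → J3 → J5 → J2 → J1 → J7 → J4
Makespan calculation:
  J6: M1 done=3, M2 done=22
  J3: M1 done=10, M2 done=30
  J5: M1 done=18, M2 done=47
  J2: M1 done=30, M2 done=59
  J1: M1 done=43, M2 done=78
  J7: M1 done=60, M2 done=80
  J4: M1 done=78, M2 done=81
= Sequence: J6 → J3 → J5 → J2 → J1 → J7 → J4, Makespan: 81


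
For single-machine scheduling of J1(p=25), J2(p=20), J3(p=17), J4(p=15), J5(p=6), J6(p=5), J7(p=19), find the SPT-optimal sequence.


SPT: sort by shortest processing time
  J6: p=5
  J5: p=6
  J4: p=15
  J3: p=17
  J7: p=19
  J2: p=20
  J1: p=25
Order: J6 → J5 → J4 → J3 → J7 → J2 → J1


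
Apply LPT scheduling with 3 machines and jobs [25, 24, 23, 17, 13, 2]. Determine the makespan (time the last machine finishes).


Jobs (LPT sorted): [25, 24, 23, 17, 13, 2]
Machines: 3
  J=25 → Machine 1 (load: 0+25=25)
  J=24 → Machine 2 (load: 0+24=24)
  J=23 → Machine 3 (load: 0+23=23)
  J=17 → Machine 3 (load: 23+17=40)
  J=13 → Machine 2 (load: 24+13=37)
  J=2 → Machine 1 (load: 25+2=27)
Machine loads: [27, 37, 40]
Makespan = max = 40 time units


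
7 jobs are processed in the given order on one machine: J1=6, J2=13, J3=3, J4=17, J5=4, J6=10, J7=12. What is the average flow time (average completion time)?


Completion times:
  J1: completes at 6
  J2: completes at 19
  J3: completes at 22
  J4: completes at 39
  J5: completes at 43
  J6: completes at 53
  J7: completes at 65
Sum = 247
Average = 247/7
= 35.29


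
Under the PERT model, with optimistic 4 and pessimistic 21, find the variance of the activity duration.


σ² = ((p - o) / 6)² = (p - o)² / 36
= (21 - 4)² / 36
= 17² / 36
= 289 / 36
= 8.0278


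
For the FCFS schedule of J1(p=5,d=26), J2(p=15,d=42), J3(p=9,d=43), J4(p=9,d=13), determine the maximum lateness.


Lateness per job (L = C - d):
  J1: C=5, d=26, L=-21
  J2: C=20, d=42, L=-22
  J3: C=29, d=43, L=-14
  J4: C=38, d=13, L=25
Lmax = max(-21, -22, -14, 25)
= 25


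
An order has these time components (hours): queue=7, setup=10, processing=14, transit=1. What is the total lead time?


Lead time = queue + setup + processing + transit
= 7 + 10 + 14 + 1
= 32 hours


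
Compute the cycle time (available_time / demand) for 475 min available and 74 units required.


Cycle time = available time / demand
= 475 / 74
= 6.42 min/unit


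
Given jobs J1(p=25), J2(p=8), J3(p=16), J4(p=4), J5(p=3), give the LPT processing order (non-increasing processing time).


LPT: sort by longest processing time first
  J1: p=25
  J3: p=16
  J2: p=8
  J4: p=4
  J5: p=3
Order: J1 → J3 → J2 → J4 → J5


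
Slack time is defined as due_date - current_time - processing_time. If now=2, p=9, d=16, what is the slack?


Slack = due - current_time - processing
= 16 - 2 - 9
= 5


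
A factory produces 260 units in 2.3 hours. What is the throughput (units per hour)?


Throughput = units / time
= 260 / 2.3
= 113.0 units/hour


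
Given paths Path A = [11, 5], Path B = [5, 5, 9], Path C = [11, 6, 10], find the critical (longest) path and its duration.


Path A: 11 + 5 = 16
Path B: 5 + 5 + 9 = 19
Path C: 11 + 6 + 10 = 27
Critical path = longest = max(16, 19, 27)
= 27 (Path C)


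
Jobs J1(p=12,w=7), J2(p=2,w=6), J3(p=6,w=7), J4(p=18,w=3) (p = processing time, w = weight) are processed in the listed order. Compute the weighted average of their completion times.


Completion times:
  J1: C=12, w×C=7×12=84
  J2: C=14, w×C=6×14=84
  J3: C=20, w×C=7×20=140
  J4: C=38, w×C=3×38=114
Sum w×C = 422
Sum w = 23
Weighted avg = 422/23
= 18.35


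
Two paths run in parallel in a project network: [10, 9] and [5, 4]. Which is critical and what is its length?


Path A: 10 + 9 = 19
Path B: 5 + 4 = 9
Critical path = longest = max(19, 9)
= 19 (Path A)


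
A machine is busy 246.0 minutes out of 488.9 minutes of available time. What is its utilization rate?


Utilization = busy / total × 100
= 246.0 / 488.9 × 100
= 50.3%


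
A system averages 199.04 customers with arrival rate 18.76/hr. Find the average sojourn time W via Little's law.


Little's law: L = λW → W = L / λ
= 199.04 / 18.76
= 10.61 hours


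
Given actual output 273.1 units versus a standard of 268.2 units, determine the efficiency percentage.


Efficiency = (actual / standard) × 100
= (273.1 / 268.2) × 100
= 101.8%


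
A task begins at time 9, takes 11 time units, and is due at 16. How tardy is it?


Completion = start + processing = 9 + 11 = 20
Tardiness = max(0, C - d) = max(0, 20 - 16)
= max(0, 4)
= 4


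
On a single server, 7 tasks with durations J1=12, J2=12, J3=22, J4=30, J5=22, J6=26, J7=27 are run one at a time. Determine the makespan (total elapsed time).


Sequential makespan: sum all processing times
= 12 + 12 + 22 + 30 + 22 + 26 + 27
= 151 time units


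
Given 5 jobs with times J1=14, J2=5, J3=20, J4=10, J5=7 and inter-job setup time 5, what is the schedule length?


Makespan = Σ processing + (n-1) × setup
= (14 + 5 + 20 + 10 + 7) + (5-1)×5
= 56 + 20
= 76 time units


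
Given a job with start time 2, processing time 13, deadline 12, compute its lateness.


Completion = 2 + 13 = 15
Lateness = C - d = 15 - 12
= 3


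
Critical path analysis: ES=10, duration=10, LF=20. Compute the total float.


EF = ES + duration = 10 + 10 = 20
LS = LF - duration = 20 - 10 = 10
Total Float = LF - EF = 20 - 20
(or LS - ES = 10 - 10)
= 0


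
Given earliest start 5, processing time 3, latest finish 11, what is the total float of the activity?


EF = ES + duration = 5 + 3 = 8
LS = LF - duration = 11 - 3 = 8
Total Float = LF - EF = 11 - 8
(or LS - ES = 8 - 5)
= 3


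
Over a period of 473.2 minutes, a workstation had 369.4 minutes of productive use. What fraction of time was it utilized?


Utilization = busy / total × 100
= 369.4 / 473.2 × 100
= 78.1%


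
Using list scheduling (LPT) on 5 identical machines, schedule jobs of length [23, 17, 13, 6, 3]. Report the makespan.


Jobs (LPT sorted): [23, 17, 13, 6, 3]
Machines: 5
  J=23 → Machine 1 (load: 0+23=23)
  J=17 → Machine 2 (load: 0+17=17)
  J=13 → Machine 3 (load: 0+13=13)
  J=6 → Machine 4 (load: 0+6=6)
  J=3 → Machine 5 (load: 0+3=3)
Machine loads: [23, 17, 13, 6, 3]
Makespan = max = 23 time units


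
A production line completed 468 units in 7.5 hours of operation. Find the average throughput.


Throughput = units / time
= 468 / 7.5
= 62.4 units/hour


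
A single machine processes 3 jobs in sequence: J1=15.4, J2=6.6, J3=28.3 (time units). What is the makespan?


Sequential makespan: sum all processing times
= 15.4 + 6.6 + 28.3
= 50.3 time units


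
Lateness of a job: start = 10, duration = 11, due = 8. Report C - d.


Completion = 10 + 11 = 21
Lateness = C - d = 21 - 8
= 13


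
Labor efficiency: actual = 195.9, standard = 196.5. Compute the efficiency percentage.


Efficiency = (actual / standard) × 100
= (195.9 / 196.5) × 100
= 99.7%


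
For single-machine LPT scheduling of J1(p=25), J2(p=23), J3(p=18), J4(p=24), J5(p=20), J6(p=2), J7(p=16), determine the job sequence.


LPT: sort by longest processing time first
  J1: p=25
  J4: p=24
  J2: p=23
  J5: p=20
  J3: p=18
  J7: p=16
  J6: p=2
Order: J1 → J4 → J2 → J5 → J3 → J7 → J6


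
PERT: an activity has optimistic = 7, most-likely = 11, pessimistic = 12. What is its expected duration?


te = (o + 4m + p) / 6
= (7 + 4×11 + 12) / 6
= (7 + 44 + 12) / 6
= 63 / 6
= 10.50


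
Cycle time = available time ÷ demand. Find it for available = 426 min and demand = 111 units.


Cycle time = available time / demand
= 426 / 111
= 3.84 min/unit


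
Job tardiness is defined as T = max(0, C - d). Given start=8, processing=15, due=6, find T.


Completion = start + processing = 8 + 15 = 23
Tardiness = max(0, C - d) = max(0, 23 - 6)
= max(0, 17)
= 17


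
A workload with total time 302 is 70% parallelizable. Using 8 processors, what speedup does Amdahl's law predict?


Amdahl's law: T_p = T × ((1-p) + p/N)
= 302 × ((1-0.7) + 0.7/8)
= 302 × (0.30 + 0.0875)
= 302 × 0.3875
= 117.03
Speedup = 302/117.03
= 2.58×


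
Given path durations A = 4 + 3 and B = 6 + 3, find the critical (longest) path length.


Path A: 4 + 3 = 7
Path B: 6 + 3 = 9
Critical path = longest = max(7, 9)
= 9 (Path B)


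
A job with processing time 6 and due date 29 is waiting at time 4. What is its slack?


Slack = due - current_time - processing
= 29 - 4 - 6
= 19


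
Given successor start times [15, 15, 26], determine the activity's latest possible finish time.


LF = min of all successor start times
Successors start at: [15, 15, 26]
LF = min(15, 15, 26)
= 15


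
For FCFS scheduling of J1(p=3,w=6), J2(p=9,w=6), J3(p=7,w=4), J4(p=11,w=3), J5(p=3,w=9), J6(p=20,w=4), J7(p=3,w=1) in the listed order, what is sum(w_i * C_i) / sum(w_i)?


Completion times:
  J1: C=3, w×C=6×3=18
  J2: C=12, w×C=6×12=72
  J3: C=19, w×C=4×19=76
  J4: C=30, w×C=3×30=90
  J5: C=33, w×C=9×33=297
  J6: C=53, w×C=4×53=212
  J7: C=56, w×C=1×56=56
Sum w×C = 821
Sum w = 33
Weighted avg = 821/33
= 24.88


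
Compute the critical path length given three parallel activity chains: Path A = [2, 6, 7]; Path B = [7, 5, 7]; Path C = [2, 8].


Path A: 2 + 6 + 7 = 15
Path B: 7 + 5 + 7 = 19
Path C: 2 + 8 = 10
Critical path = longest = max(15, 19, 10)
= 19 (Path B)


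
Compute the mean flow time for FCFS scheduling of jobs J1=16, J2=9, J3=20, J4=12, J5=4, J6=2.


Completion times:
  J1: completes at 16
  J2: completes at 25
  J3: completes at 45
  J4: completes at 57
  J5: completes at 61
  J6: completes at 63
Sum = 267
Average = 267/6
= 44.50


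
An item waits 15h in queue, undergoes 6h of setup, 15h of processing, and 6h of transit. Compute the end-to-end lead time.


Lead time = queue + setup + processing + transit
= 15 + 6 + 15 + 6
= 42 hours


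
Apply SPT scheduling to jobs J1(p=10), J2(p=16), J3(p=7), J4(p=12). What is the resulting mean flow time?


SPT order: J3 → J1 → J4 → J2
Completion times:
  J3: C=7
  J1: C=17
  J4: C=29
  J2: C=45
Sum = 98, n = 4
Mean flow = 98/4
= 24.50


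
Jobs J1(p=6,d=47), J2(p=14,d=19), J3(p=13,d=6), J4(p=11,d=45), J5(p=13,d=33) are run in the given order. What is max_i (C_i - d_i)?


Lateness per job (L = C - d):
  J1: C=6, d=47, L=-41
  J2: C=20, d=19, L=1
  J3: C=33, d=6, L=27
  J4: C=44, d=45, L=-1
  J5: C=57, d=33, L=24
Lmax = max(-41, 1, 27, -1, 24)
= 27


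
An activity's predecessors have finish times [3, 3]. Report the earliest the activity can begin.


ES = max of all predecessor completion times
Predecessors: [3, 3]
ES = max(3, 3)
= 3


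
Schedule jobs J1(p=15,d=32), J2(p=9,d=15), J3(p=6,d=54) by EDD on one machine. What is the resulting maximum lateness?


EDD order: J2 → J1 → J3
Completion and lateness:
  J2: C=9, d=15, L=9-15=-6
  J1: C=24, d=32, L=24-32=-8
  J3: C=30, d=54, L=30-54=-24
Lmax = max(-6, -8, -24)
= -6


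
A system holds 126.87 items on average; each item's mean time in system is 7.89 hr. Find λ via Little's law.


Little's law: L = λW → λ = L / W
= 126.87 / 7.89
= 16.08 per hour


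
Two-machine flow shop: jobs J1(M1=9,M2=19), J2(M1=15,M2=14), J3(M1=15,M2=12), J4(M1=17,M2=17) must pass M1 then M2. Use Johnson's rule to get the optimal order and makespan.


Johnson's rule:
Group 1 (M1≤M2, sort by M1): ['J1', 'J4']
Group 2 (M1>M2, sort desc M2): ['J2', 'J3']
Sequence: J1 → J4 → J2 → J3
Makespan calculation:
  J1: M1 done=9, M2 done=28
  J4: M1 done=26, M2 done=45
  J2: M1 done=41, M2 done=59
  J3: M1 done=56, M2 done=71
= Sequence: J1 → J4 → J2 → J3, Makespan: 71


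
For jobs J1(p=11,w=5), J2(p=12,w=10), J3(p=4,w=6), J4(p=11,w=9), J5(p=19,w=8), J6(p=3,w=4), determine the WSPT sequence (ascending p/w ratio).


WSPT (Smith's rule): sort by p/w ascending
  J3: p/w = 4/6 = 0.667
  J6: p/w = 3/4 = 0.750
  J2: p/w = 12/10 = 1.200
  J4: p/w = 11/9 = 1.222
  J1: p/w = 11/5 = 2.200
  J5: p/w = 19/8 = 2.375
Order: J3 → J6 → J2 → J4 → J1 → J5


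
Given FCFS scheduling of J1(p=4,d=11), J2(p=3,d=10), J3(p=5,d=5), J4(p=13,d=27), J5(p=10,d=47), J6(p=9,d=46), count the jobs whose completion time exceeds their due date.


Completion vs due date:
  J1: C=4, d=11 → on time
  J2: C=7, d=10 → on time
  J3: C=12, d=5 → TARDY
  J4: C=25, d=27 → on time
  J5: C=35, d=47 → on time
  J6: C=44, d=46 → on time
Tardy jobs: J3
Count = 1


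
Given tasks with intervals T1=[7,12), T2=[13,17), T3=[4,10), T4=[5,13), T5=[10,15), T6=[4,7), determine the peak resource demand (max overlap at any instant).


Check each time point for overlaps:
  t=5: 3 tasks active (T3, T4, T6)
Max concurrent = 3


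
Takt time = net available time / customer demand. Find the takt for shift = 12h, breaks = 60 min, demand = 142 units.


Available = 12×60 - 60 = 660 min
Takt time = 660 / 142
= 4.65 min/unit


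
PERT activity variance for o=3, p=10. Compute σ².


σ² = ((p - o) / 6)² = (p - o)² / 36
= (10 - 3)² / 36
= 7² / 36
= 49 / 36
= 1.3611


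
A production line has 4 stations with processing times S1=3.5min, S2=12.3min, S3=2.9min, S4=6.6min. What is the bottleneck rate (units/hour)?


Bottleneck = longest station time
Station times: [3.5, 12.3, 2.9, 6.6]
Max = 12.3 min
Rate = 60 / 12.3
= 4.88 units/hour (bottleneck: 12.3min)


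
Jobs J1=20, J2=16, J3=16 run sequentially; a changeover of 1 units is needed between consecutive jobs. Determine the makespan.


Makespan = Σ processing + (n-1) × setup
= (20 + 16 + 16) + (3-1)×1
= 52 + 2
= 54 time units


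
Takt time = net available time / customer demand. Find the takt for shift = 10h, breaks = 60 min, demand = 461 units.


Available = 10×60 - 60 = 540 min
Takt time = 540 / 461
= 1.17 min/unit


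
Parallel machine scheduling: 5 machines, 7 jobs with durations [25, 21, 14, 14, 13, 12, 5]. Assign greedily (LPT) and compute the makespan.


Jobs (LPT sorted): [25, 21, 14, 14, 13, 12, 5]
Machines: 5
  J=25 → Machine 1 (load: 0+25=25)
  J=21 → Machine 2 (load: 0+21=21)
  J=14 → Machine 3 (load: 0+14=14)
  J=14 → Machine 4 (load: 0+14=14)
  J=13 → Machine 5 (load: 0+13=13)
  J=12 → Machine 5 (load: 13+12=25)
  J=5 → Machine 3 (load: 14+5=19)
Machine loads: [25, 21, 19, 14, 25]
Makespan = max = 25 time units


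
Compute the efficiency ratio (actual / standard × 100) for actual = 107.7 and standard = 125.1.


Efficiency = (actual / standard) × 100
= (107.7 / 125.1) × 100
= 86.1%


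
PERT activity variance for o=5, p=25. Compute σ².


σ² = ((p - o) / 6)² = (p - o)² / 36
= (25 - 5)² / 36
= 20² / 36
= 400 / 36
= 11.1111


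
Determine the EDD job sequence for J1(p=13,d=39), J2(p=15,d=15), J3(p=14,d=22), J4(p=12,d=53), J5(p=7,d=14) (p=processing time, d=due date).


EDD: sort by earliest due date
  J5: d=14, p=7
  J2: d=15, p=15
  J3: d=22, p=14
  J1: d=39, p=13
  J4: d=53, p=12
Order: J5 → J2 → J3 → J1 → J4


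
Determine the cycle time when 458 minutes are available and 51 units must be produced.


Cycle time = available time / demand
= 458 / 51
= 8.98 min/unit


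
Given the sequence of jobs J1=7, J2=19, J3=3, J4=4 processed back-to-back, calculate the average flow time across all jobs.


Completion times:
  J1: completes at 7
  J2: completes at 26
  J3: completes at 29
  J4: completes at 33
Sum = 95
Average = 95/4
= 23.75


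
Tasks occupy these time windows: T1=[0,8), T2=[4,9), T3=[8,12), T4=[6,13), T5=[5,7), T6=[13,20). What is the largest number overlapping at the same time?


Check each time point for overlaps:
  t=6: 4 tasks active (T1, T2, T4, T5)
Max concurrent = 4


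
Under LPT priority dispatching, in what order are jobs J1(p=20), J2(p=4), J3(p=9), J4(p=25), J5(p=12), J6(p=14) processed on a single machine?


LPT: sort by longest processing time first
  J4: p=25
  J1: p=20
  J6: p=14
  J5: p=12
  J3: p=9
  J2: p=4
Order: J4 → J1 → J6 → J5 → J3 → J2


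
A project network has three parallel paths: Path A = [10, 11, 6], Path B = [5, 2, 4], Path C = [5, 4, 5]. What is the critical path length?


Path A: 10 + 11 + 6 = 27
Path B: 5 + 2 + 4 = 11
Path C: 5 + 4 + 5 = 14
Critical path = longest = max(27, 11, 14)
= 27 (Path A)


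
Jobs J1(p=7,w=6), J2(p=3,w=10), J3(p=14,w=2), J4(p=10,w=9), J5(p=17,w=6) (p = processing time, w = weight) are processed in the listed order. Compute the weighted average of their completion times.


Completion times:
  J1: C=7, w×C=6×7=42
  J2: C=10, w×C=10×10=100
  J3: C=24, w×C=2×24=48
  J4: C=34, w×C=9×34=306
  J5: C=51, w×C=6×51=306
Sum w×C = 802
Sum w = 33
Weighted avg = 802/33
= 24.30


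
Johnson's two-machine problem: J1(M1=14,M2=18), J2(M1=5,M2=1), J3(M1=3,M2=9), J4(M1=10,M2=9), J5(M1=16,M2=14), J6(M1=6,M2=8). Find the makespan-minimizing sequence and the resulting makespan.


Johnson's rule:
Group 1 (M1≤M2, sort by M1): ['J3', 'J6', 'J1']
Group 2 (M1>M2, sort desc M2): ['J5', 'J4', 'J2']
Sequence: J3 → J6 → J1 → J5 → J4 → J2
Makespan calculation:
  J3: M1 done=3, M2 done=12
  J6: M1 done=9, M2 done=20
  J1: M1 done=23, M2 done=41
  J5: M1 done=39, M2 done=55
  J4: M1 done=49, M2 done=64
  J2: M1 done=54, M2 done=65
= Sequence: J3 → J6 → J1 → J5 → J4 → J2, Makespan: 65


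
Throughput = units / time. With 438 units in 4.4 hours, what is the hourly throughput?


Throughput = units / time
= 438 / 4.4
= 99.5 units/hour


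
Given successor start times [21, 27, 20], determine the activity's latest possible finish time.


LF = min of all successor start times
Successors start at: [21, 27, 20]
LF = min(21, 27, 20)
= 20


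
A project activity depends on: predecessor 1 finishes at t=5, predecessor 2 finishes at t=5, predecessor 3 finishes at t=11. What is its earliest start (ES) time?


ES = max of all predecessor completion times
Predecessors: [5, 5, 11]
ES = max(5, 5, 11)
= 11


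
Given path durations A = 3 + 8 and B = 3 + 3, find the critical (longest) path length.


Path A: 3 + 8 = 11
Path B: 3 + 3 = 6
Critical path = longest = max(11, 6)
= 11 (Path A)


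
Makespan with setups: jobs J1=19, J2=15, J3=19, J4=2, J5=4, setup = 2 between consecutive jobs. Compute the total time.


Makespan = Σ processing + (n-1) × setup
= (19 + 15 + 19 + 2 + 4) + (5-1)×2
= 59 + 8
= 67 time units


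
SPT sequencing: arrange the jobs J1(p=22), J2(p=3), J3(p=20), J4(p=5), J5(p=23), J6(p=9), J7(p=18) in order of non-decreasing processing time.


SPT: sort by shortest processing time
  J2: p=3
  J4: p=5
  J6: p=9
  J7: p=18
  J3: p=20
  J1: p=22
  J5: p=23
Order: J2 → J4 → J6 → J7 → J3 → J1 → J5


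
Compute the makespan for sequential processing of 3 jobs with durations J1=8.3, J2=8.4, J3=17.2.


Sequential makespan: sum all processing times
= 8.3 + 8.4 + 17.2
= 33.9 time units


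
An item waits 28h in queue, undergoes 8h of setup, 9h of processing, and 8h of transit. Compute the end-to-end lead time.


Lead time = queue + setup + processing + transit
= 28 + 8 + 9 + 8
= 53 hours


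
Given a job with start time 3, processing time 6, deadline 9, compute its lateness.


Completion = 3 + 6 = 9
Lateness = C - d = 9 - 9
= 0


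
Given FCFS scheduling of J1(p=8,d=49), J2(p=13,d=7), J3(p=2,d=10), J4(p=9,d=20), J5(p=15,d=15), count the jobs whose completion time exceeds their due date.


Completion vs due date:
  J1: C=8, d=49 → on time
  J2: C=21, d=7 → TARDY
  J3: C=23, d=10 → TARDY
  J4: C=32, d=20 → TARDY
  J5: C=47, d=15 → TARDY
Tardy jobs: J2, J3, J4, J5
Count = 4


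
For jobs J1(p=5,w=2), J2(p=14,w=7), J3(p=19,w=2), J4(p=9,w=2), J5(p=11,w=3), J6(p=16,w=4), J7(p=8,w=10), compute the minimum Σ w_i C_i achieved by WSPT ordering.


WSPT order (by p/w): J7 → J2 → J1 → J5 → J6 → J4 → J3
  J7: C=8, w·C=10×8=80
  J2: C=22, w·C=7×22=154
  J1: C=27, w·C=2×27=54
  J5: C=38, w·C=3×38=114
  J6: C=54, w·C=4×54=216
  J4: C=63, w·C=2×63=126
  J3: C=82, w·C=2×82=164
Σ w·C = 908
= 908


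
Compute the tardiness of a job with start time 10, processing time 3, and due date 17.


Completion = start + processing = 10 + 3 = 13
Tardiness = max(0, C - d) = max(0, 13 - 17)
= max(0, -4)
= 0


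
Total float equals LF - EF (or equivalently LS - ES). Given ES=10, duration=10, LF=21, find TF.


EF = ES + duration = 10 + 10 = 20
LS = LF - duration = 21 - 10 = 11
Total Float = LF - EF = 21 - 20
(or LS - ES = 11 - 10)
= 1


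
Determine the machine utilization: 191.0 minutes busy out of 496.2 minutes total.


Utilization = busy / total × 100
= 191.0 / 496.2 × 100
= 38.5%


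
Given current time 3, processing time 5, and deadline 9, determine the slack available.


Slack = due - current_time - processing
= 9 - 3 - 5
= 1


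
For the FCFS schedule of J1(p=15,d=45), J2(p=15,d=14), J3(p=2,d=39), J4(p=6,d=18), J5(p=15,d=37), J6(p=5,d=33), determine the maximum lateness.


Lateness per job (L = C - d):
  J1: C=15, d=45, L=-30
  J2: C=30, d=14, L=16
  J3: C=32, d=39, L=-7
  J4: C=38, d=18, L=20
  J5: C=53, d=37, L=16
  J6: C=58, d=33, L=25
Lmax = max(-30, 16, -7, 20, 16, 25)
= 25


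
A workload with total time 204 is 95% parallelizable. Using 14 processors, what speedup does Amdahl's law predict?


Amdahl's law: T_p = T × ((1-p) + p/N)
= 204 × ((1-0.95) + 0.95/14)
= 204 × (0.05 + 0.0679)
= 204 × 0.1179
= 24.04
Speedup = 204/24.04
= 8.48×


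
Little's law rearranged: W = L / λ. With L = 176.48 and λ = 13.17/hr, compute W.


Little's law: L = λW → W = L / λ
= 176.48 / 13.17
= 13.40 hours


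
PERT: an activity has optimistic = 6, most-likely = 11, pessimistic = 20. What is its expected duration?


te = (o + 4m + p) / 6
= (6 + 4×11 + 20) / 6
= (6 + 44 + 20) / 6
= 70 / 6
= 11.67


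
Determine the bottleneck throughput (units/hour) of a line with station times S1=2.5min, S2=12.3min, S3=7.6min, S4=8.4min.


Bottleneck = longest station time
Station times: [2.5, 12.3, 7.6, 8.4]
Max = 12.3 min
Rate = 60 / 12.3
= 4.88 units/hour (bottleneck: 12.3min)


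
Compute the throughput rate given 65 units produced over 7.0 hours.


Throughput = units / time
= 65 / 7.0
= 9.3 units/hour


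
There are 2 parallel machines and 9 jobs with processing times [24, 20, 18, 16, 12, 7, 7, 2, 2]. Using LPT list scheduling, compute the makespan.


Jobs (LPT sorted): [24, 20, 18, 16, 12, 7, 7, 2, 2]
Machines: 2
  J=24 → Machine 1 (load: 0+24=24)
  J=20 → Machine 2 (load: 0+20=20)
  J=18 → Machine 2 (load: 20+18=38)
  J=16 → Machine 1 (load: 24+16=40)
  J=12 → Machine 2 (load: 38+12=50)
  J=7 → Machine 1 (load: 40+7=47)
  J=7 → Machine 1 (load: 47+7=54)
  J=2 → Machine 2 (load: 50+2=52)
  J=2 → Machine 2 (load: 52+2=54)
Machine loads: [54, 54]
Makespan = max = 54 time units


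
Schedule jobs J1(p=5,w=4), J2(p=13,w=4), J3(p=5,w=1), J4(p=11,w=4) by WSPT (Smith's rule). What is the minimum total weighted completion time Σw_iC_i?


WSPT order (by p/w): J1 → J4 → J2 → J3
  J1: C=5, w·C=4×5=20
  J4: C=16, w·C=4×16=64
  J2: C=29, w·C=4×29=116
  J3: C=34, w·C=1×34=34
Σ w·C = 234
= 234


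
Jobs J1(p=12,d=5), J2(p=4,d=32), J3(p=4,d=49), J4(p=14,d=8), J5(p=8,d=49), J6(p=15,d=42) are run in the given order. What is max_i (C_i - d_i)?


Lateness per job (L = C - d):
  J1: C=12, d=5, L=7
  J2: C=16, d=32, L=-16
  J3: C=20, d=49, L=-29
  J4: C=34, d=8, L=26
  J5: C=42, d=49, L=-7
  J6: C=57, d=42, L=15
Lmax = max(7, -16, -29, 26, -7, 15)
= 26


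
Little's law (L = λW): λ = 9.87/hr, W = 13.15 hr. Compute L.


Little's law: L = λ × W
= 9.87 × 13.15
= 129.79


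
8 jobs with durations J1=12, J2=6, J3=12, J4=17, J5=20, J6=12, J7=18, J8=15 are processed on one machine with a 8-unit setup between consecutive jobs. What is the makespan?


Makespan = Σ processing + (n-1) × setup
= (12 + 6 + 12 + 17 + 20 + 12 + 18 + 15) + (8-1)×8
= 112 + 56
= 168 time units


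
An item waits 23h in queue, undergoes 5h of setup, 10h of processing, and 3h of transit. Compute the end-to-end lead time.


Lead time = queue + setup + processing + transit
= 23 + 5 + 10 + 3
= 41 hours


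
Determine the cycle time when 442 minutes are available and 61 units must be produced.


Cycle time = available time / demand
= 442 / 61
= 7.25 min/unit


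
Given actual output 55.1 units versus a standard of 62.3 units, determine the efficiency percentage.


Efficiency = (actual / standard) × 100
= (55.1 / 62.3) × 100
= 88.4%


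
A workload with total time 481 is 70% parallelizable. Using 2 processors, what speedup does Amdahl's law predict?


Amdahl's law: T_p = T × ((1-p) + p/N)
= 481 × ((1-0.7) + 0.7/2)
= 481 × (0.30 + 0.3500)
= 481 × 0.6500
= 312.65
Speedup = 481/312.65
= 1.54×


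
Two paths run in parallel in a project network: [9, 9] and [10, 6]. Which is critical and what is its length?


Path A: 9 + 9 = 18
Path B: 10 + 6 = 16
Critical path = longest = max(18, 16)
= 18 (Path A)


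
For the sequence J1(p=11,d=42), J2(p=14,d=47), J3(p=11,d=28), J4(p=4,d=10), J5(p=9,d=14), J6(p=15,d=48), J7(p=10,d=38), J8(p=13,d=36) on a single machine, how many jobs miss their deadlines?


Completion vs due date:
  J1: C=11, d=42 → on time
  J2: C=25, d=47 → on time
  J3: C=36, d=28 → TARDY
  J4: C=40, d=10 → TARDY
  J5: C=49, d=14 → TARDY
  J6: C=64, d=48 → TARDY
  J7: C=74, d=38 → TARDY
  J8: C=87, d=36 → TARDY
Tardy jobs: J3, J4, J5, J6, J7, J8
Count = 6


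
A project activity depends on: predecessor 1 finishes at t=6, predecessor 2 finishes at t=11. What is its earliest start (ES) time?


ES = max of all predecessor completion times
Predecessors: [6, 11]
ES = max(6, 11)
= 11


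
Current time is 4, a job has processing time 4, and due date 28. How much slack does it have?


Slack = due - current_time - processing
= 28 - 4 - 4
= 20


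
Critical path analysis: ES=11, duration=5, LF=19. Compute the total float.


EF = ES + duration = 11 + 5 = 16
LS = LF - duration = 19 - 5 = 14
Total Float = LF - EF = 19 - 16
(or LS - ES = 14 - 11)
= 3


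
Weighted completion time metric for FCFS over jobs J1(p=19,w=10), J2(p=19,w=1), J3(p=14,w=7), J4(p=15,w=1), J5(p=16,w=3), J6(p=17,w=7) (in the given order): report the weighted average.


Completion times:
  J1: C=19, w×C=10×19=190
  J2: C=38, w×C=1×38=38
  J3: C=52, w×C=7×52=364
  J4: C=67, w×C=1×67=67
  J5: C=83, w×C=3×83=249
  J6: C=100, w×C=7×100=700
Sum w×C = 1608
Sum w = 29
Weighted avg = 1608/29
= 55.45


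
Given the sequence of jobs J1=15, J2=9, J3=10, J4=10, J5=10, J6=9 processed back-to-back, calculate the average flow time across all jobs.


Completion times:
  J1: completes at 15
  J2: completes at 24
  J3: completes at 34
  J4: completes at 44
  J5: completes at 54
  J6: completes at 63
Sum = 234
Average = 234/6
= 39.00


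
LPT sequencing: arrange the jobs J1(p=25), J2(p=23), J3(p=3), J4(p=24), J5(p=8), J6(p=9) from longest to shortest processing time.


LPT: sort by longest processing time first
  J1: p=25
  J4: p=24
  J2: p=23
  J6: p=9
  J5: p=8
  J3: p=3
Order: J1 → J4 → J2 → J6 → J5 → J3


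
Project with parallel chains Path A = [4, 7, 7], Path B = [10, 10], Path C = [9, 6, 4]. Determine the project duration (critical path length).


Path A: 4 + 7 + 7 = 18
Path B: 10 + 10 = 20
Path C: 9 + 6 + 4 = 19
Critical path = longest = max(18, 20, 19)
= 20 (Path B)


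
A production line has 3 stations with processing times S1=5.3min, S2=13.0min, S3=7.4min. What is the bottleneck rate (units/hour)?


Bottleneck = longest station time
Station times: [5.3, 13.0, 7.4]
Max = 13.0 min
Rate = 60 / 13.0
= 4.62 units/hour (bottleneck: 13.0min)


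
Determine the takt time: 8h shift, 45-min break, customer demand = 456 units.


Available = 8×60 - 45 = 435 min
Takt time = 435 / 456
= 0.95 min/unit


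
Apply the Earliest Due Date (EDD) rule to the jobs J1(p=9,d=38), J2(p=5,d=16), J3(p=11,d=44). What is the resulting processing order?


EDD: sort by earliest due date
  J2: d=16, p=5
  J1: d=38, p=9
  J3: d=44, p=11
Order: J2 → J1 → J3


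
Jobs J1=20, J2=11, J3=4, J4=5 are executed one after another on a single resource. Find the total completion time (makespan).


Sequential makespan: sum all processing times
= 20 + 11 + 4 + 5
= 40 time units


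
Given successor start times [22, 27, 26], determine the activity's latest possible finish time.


LF = min of all successor start times
Successors start at: [22, 27, 26]
LF = min(22, 27, 26)
= 22


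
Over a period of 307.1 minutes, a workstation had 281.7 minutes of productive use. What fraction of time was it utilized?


Utilization = busy / total × 100
= 281.7 / 307.1 × 100
= 91.7%


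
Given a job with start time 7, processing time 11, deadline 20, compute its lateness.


Completion = 7 + 11 = 18
Lateness = C - d = 18 - 20
= -2


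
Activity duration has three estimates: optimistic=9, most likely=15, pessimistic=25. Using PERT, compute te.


te = (o + 4m + p) / 6
= (9 + 4×15 + 25) / 6
= (9 + 60 + 25) / 6
= 94 / 6
= 15.67


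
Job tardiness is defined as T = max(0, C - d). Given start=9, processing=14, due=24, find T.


Completion = start + processing = 9 + 14 = 23
Tardiness = max(0, C - d) = max(0, 23 - 24)
= max(0, -1)
= 0


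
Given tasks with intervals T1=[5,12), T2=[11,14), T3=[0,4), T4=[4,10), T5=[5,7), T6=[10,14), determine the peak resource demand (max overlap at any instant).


Check each time point for overlaps:
  t=5: 3 tasks active (T1, T4, T5)
Max concurrent = 3


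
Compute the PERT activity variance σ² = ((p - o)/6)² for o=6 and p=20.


σ² = ((p - o) / 6)² = (p - o)² / 36
= (20 - 6)² / 36
= 14² / 36
= 196 / 36
= 5.4444


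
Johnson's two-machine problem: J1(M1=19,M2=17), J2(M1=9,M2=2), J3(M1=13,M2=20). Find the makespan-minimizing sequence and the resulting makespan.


Johnson's rule:
Group 1 (M1≤M2, sort by M1): ['J3']
Group 2 (M1>M2, sort desc M2): ['J1', 'J2']
Sequence: J3 → J1 → J2
Makespan calculation:
  J3: M1 done=13, M2 done=33
  J1: M1 done=32, M2 done=50
  J2: M1 done=41, M2 done=52
= Sequence: J3 → J1 → J2, Makespan: 52


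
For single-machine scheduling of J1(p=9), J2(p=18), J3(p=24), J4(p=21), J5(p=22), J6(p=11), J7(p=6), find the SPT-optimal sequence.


SPT: sort by shortest processing time
  J7: p=6
  J1: p=9
  J6: p=11
  J2: p=18
  J4: p=21
  J5: p=22
  J3: p=24
Order: J7 → J1 → J6 → J2 → J4 → J5 → J3


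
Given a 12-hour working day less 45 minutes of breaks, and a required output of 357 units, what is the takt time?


Available = 12×60 - 45 = 675 min
Takt time = 675 / 357
= 1.89 min/unit


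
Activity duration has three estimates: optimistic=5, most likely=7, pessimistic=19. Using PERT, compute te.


te = (o + 4m + p) / 6
= (5 + 4×7 + 19) / 6
= (5 + 28 + 19) / 6
= 52 / 6
= 8.67


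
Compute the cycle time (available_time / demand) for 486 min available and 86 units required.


Cycle time = available time / demand
= 486 / 86
= 5.65 min/unit


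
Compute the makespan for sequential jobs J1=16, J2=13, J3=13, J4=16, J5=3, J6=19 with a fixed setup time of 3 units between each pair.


Makespan = Σ processing + (n-1) × setup
= (16 + 13 + 13 + 16 + 3 + 19) + (6-1)×3
= 80 + 15
= 95 time units


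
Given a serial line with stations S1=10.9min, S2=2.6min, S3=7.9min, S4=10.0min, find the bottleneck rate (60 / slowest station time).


Bottleneck = longest station time
Station times: [10.9, 2.6, 7.9, 10.0]
Max = 10.9 min
Rate = 60 / 10.9
= 5.50 units/hour (bottleneck: 10.9min)


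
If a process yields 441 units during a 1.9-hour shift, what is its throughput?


Throughput = units / time
= 441 / 1.9
= 232.1 units/hour


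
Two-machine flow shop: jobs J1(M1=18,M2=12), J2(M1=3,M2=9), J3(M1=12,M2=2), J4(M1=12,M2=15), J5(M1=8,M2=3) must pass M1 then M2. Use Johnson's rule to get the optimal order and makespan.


Johnson's rule:
Group 1 (M1≤M2, sort by M1): ['J2', 'J4']
Group 2 (M1>M2, sort desc M2): ['J1', 'J5', 'J3']
Sequence: J2 → J4 → J1 → J5 → J3
Makespan calculation:
  J2: M1 done=3, M2 done=12
  J4: M1 done=15, M2 done=30
  J1: M1 done=33, M2 done=45
  J5: M1 done=41, M2 done=48
  J3: M1 done=53, M2 done=55
= Sequence: J2 → J4 → J1 → J5 → J3, Makespan: 55


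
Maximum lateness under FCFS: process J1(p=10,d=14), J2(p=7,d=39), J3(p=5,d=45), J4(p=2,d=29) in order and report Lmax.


Lateness per job (L = C - d):
  J1: C=10, d=14, L=-4
  J2: C=17, d=39, L=-22
  J3: C=22, d=45, L=-23
  J4: C=24, d=29, L=-5
Lmax = max(-4, -22, -23, -5)
= -4


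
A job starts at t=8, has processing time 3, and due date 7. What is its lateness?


Completion = 8 + 3 = 11
Lateness = C - d = 11 - 7
= 4


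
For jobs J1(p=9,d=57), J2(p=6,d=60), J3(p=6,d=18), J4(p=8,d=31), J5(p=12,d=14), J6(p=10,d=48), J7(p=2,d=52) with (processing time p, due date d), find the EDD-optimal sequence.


EDD: sort by earliest due date
  J5: d=14, p=12
  J3: d=18, p=6
  J4: d=31, p=8
  J6: d=48, p=10
  J7: d=52, p=2
  J1: d=57, p=9
  J2: d=60, p=6
Order: J5 → J3 → J4 → J6 → J7 → J1 → J2


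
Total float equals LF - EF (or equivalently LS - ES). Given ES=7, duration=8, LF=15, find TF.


EF = ES + duration = 7 + 8 = 15
LS = LF - duration = 15 - 8 = 7
Total Float = LF - EF = 15 - 15
(or LS - ES = 7 - 7)
= 0


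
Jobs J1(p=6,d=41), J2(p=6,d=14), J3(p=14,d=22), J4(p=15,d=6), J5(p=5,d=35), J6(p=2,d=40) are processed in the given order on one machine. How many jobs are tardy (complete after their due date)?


Completion vs due date:
  J1: C=6, d=41 → on time
  J2: C=12, d=14 → on time
  J3: C=26, d=22 → TARDY
  J4: C=41, d=6 → TARDY
  J5: C=46, d=35 → TARDY
  J6: C=48, d=40 → TARDY
Tardy jobs: J3, J4, J5, J6
Count = 4


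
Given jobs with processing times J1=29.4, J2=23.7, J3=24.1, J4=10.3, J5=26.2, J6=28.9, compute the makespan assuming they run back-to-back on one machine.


Sequential makespan: sum all processing times
= 29.4 + 23.7 + 24.1 + 10.3 + 26.2 + 28.9
= 142.6 time units


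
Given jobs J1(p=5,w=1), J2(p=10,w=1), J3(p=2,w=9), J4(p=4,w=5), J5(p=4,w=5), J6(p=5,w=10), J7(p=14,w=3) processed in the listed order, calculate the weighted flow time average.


Completion times:
  J1: C=5, w×C=1×5=5
  J2: C=15, w×C=1×15=15
  J3: C=17, w×C=9×17=153
  J4: C=21, w×C=5×21=105
  J5: C=25, w×C=5×25=125
  J6: C=30, w×C=10×30=300
  J7: C=44, w×C=3×44=132
Sum w×C = 835
Sum w = 34
Weighted avg = 835/34
= 24.56


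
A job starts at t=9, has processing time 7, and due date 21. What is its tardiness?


Completion = start + processing = 9 + 7 = 16
Tardiness = max(0, C - d) = max(0, 16 - 21)
= max(0, -5)
= 0


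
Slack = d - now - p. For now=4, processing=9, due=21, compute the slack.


Slack = due - current_time - processing
= 21 - 4 - 9
= 8


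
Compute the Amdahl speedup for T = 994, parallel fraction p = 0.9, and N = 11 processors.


Amdahl's law: T_p = T × ((1-p) + p/N)
= 994 × ((1-0.9) + 0.9/11)
= 994 × (0.10 + 0.0818)
= 994 × 0.1818
= 180.73
Speedup = 994/180.73
= 5.50×


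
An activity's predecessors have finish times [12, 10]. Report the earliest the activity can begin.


ES = max of all predecessor completion times
Predecessors: [12, 10]
ES = max(12, 10)
= 12


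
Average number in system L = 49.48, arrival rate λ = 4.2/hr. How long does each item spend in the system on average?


Little's law: L = λW → W = L / λ
= 49.48 / 4.2
= 11.78 hours


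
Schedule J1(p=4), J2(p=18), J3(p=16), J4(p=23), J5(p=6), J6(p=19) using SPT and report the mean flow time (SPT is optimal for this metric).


SPT order: J1 → J5 → J3 → J2 → J6 → J4
Completion times:
  J1: C=4
  J5: C=10
  J3: C=26
  J2: C=44
  J6: C=63
  J4: C=86
Sum = 233, n = 6
Mean flow = 233/6
= 38.83


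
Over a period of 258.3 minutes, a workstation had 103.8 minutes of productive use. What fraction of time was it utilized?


Utilization = busy / total × 100
= 103.8 / 258.3 × 100
= 40.2%


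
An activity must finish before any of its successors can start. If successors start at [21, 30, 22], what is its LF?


LF = min of all successor start times
Successors start at: [21, 30, 22]
LF = min(21, 30, 22)
= 21


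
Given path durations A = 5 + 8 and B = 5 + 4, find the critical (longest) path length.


Path A: 5 + 8 = 13
Path B: 5 + 4 = 9
Critical path = longest = max(13, 9)
= 13 (Path A)


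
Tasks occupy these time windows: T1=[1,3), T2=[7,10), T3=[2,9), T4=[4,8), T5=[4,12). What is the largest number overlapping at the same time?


Check each time point for overlaps:
  t=7: 4 tasks active (T2, T3, T4, T5)
Max concurrent = 4
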